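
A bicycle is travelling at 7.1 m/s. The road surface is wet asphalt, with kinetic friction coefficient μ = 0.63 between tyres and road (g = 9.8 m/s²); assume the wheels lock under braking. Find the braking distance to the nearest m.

a = μg = 0.63 × 9.8 = 6.174 m/s².
Braking distance = v²/(2a) = 7.1000² / (2 × 6.174) = 50.410 / 12.348 = 4.082 m.

Braking distance ≈ 4 m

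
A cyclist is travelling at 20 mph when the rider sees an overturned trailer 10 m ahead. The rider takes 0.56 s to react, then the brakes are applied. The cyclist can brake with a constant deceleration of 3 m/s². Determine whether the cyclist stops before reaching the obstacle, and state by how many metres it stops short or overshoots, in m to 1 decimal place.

20 mph × 0.44704 = 8.9408 m/s.
Reaction distance = 8.9408 × 0.56 = 5.007 m.
Braking distance = v²/(2a) = 79.938 / 6.000 = 13.323 m.
Total stopping distance = 5.007 + 13.323 = 18.330 m, vs 10 m available — it cannot stop in time and overshoots by 18.330 − 10 = 8.330 m.

No — it overshoots by 8.3 m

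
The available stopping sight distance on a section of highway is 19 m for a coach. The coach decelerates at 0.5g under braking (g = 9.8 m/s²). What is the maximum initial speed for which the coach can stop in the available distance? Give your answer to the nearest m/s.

Maximum speed ≈ 14 m/s

a = 0.5 × 9.8 = 4.900 m/s².
v²/(2a) = d ⇒ v = √(2 × 4.900 × 19) = √186.20 = 13.6455 m/s.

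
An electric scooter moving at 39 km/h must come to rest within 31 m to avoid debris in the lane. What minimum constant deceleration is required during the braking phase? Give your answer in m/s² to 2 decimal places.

39 km/h ÷ 3.6 = 10.8333 m/s.
v² = 2a·d ⇒ a = v²/(2d) = 10.8333² / (2 × 31.000) = 117.360 / 62.000 = 1.8929 m/s².

Required deceleration ≈ 1.89 m/s²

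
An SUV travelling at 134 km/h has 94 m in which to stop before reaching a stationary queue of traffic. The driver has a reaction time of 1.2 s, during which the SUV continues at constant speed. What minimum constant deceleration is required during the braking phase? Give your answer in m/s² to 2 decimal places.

134 km/h ÷ 3.6 = 37.2222 m/s.
Distance covered during reaction = 37.2222 × 1.2 = 44.667 m.
Distance available for braking: 94 − 44.667 = 49.333 m.
v² = 2a·d ⇒ a = v²/(2d) = 37.2222² / (2 × 49.333) = 1385.492 / 98.666 = 14.0422 m/s².

Required deceleration ≈ 14.04 m/s²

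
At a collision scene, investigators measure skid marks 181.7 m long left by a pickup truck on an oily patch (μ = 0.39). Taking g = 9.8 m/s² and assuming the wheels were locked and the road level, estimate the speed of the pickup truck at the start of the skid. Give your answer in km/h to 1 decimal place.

Initial speed ≈ 134.2 km/h

Deceleration a = μg = 0.39 × 9.8 = 3.822 m/s².
v = √(2a·d) = √(2 × 3.822 × 181.7) = √1388.915 = 37.2681 m/s.
= 37.2681 × 3.6 = 134.165 km/h.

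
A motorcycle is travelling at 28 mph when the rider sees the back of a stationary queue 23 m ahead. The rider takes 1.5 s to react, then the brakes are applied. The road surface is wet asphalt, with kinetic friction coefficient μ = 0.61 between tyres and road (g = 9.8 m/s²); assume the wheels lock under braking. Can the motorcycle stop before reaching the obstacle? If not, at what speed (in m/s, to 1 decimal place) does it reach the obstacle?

28 mph × 0.44704 = 12.5171 m/s.
a = μg = 0.61 × 9.8 = 5.978 m/s².
Reaction distance = 12.5171 × 1.5 = 18.776 m.
Braking distance needed to stop: v²/(2a) = 156.678 / 11.956 = 13.105 m, so total needed = 18.776 + 13.105 = 31.881 m > 23 m — it cannot stop.
Distance remaining when braking begins: 23 − 18.776 = 4.224 m.
v² = v₀² − 2a·d = 156.678 − 2 × 5.978 × 4.224 = 106.176 m²/s².
v = √106.176 = 10.304 m/s.

No — it strikes the obstacle at 10.3 m/s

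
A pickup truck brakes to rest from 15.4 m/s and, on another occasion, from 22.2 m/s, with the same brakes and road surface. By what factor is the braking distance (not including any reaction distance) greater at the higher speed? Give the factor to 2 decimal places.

Braking distance d = v²/(2a), so with a fixed, d ∝ v².
Factor = (22.2/15.4)² = 1.4416² = 2.0782.

Factor ≈ 2.08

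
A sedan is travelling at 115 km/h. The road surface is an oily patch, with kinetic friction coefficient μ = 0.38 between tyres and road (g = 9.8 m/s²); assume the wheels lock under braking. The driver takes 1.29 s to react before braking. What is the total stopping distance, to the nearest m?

115 km/h ÷ 3.6 = 31.9444 m/s.
a = μg = 0.38 × 9.8 = 3.724 m/s².
Reaction distance = v·t_r = 31.9444 × 1.29 = 41.208 m.
Braking distance = v²/(2a) = 31.9444² / (2 × 3.724) = 1020.445 / 7.448 = 137.009 m.
Total = 41.208 + 137.009 = 178.217 m.

Total stopping distance ≈ 178 m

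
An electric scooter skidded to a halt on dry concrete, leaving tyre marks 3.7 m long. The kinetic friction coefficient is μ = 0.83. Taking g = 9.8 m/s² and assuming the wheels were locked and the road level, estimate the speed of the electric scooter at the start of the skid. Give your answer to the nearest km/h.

Initial speed ≈ 28 km/h

Deceleration a = μg = 0.83 × 9.8 = 8.134 m/s².
v = √(2a·d) = √(2 × 8.134 × 3.7) = √60.192 = 7.7584 m/s.
= 7.7584 × 3.6 = 27.930 km/h.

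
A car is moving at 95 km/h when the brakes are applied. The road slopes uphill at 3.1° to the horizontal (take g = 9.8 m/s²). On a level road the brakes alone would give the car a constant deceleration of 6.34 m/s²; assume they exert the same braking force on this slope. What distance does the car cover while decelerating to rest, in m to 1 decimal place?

Braking distance ≈ 50.7 m

95 km/h ÷ 3.6 = 26.3889 m/s.
Gravity along the uphill slope adds to the braking deceleration: a_eff = 6.340 + 9.8·sin 3.1° = 6.340 + 0.530 = 6.870 m/s².
Braking distance = v²/(2a) = 26.3889² / (2 × 6.870) = 696.374 / 13.740 = 50.682 m.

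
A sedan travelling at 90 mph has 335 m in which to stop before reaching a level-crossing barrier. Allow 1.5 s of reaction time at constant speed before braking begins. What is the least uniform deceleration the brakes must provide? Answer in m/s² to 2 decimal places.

90 mph × 0.44704 = 40.2336 m/s.
Distance covered during reaction = 40.2336 × 1.5 = 60.350 m.
Distance available for braking: 335 − 60.350 = 274.650 m.
v² = 2a·d ⇒ a = v²/(2d) = 40.2336² / (2 × 274.650) = 1618.743 / 549.300 = 2.9469 m/s².

Required deceleration ≈ 2.95 m/s²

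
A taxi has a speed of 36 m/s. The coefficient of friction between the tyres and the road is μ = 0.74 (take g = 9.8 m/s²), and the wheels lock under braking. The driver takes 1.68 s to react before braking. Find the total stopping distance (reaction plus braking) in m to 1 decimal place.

Total stopping distance ≈ 149.8 m

a = μg = 0.74 × 9.8 = 7.252 m/s².
Reaction distance = v·t_r = 36.0000 × 1.68 = 60.480 m.
Braking distance = v²/(2a) = 36.0000² / (2 × 7.252) = 1296.000 / 14.504 = 89.355 m.
Total = 60.480 + 89.355 = 149.835 m.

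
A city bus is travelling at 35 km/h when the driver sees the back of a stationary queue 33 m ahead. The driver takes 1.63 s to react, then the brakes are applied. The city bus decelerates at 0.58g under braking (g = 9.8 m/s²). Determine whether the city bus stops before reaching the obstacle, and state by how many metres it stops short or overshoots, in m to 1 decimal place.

Yes — it stops 8.8 m short of the obstacle

35 km/h ÷ 3.6 = 9.7222 m/s.
a = 0.58 × 9.8 = 5.684 m/s².
Reaction distance = 9.7222 × 1.63 = 15.847 m.
Braking distance = v²/(2a) = 94.521 / 11.368 = 8.315 m.
Total stopping distance = 15.847 + 8.315 = 24.162 m, vs 33 m available — it stops with 33 − 24.162 = 8.838 m to spare.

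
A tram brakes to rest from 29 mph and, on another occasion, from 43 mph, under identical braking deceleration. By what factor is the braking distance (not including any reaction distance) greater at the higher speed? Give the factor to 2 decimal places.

Factor ≈ 2.20

Braking distance d = v²/(2a), so with a fixed, d ∝ v².
Factor = (43/29)² = 1.4828² = 2.1987.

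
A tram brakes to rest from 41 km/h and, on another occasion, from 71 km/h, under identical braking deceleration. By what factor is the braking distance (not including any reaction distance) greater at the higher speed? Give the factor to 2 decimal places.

Factor ≈ 3.00

Braking distance d = v²/(2a), so with a fixed, d ∝ v².
Factor = (71/41)² = 1.7317² = 2.9988.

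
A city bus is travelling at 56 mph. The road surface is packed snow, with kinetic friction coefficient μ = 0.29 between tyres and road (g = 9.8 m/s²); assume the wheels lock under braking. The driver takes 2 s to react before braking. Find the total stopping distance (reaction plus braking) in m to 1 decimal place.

Total stopping distance ≈ 160.3 m

56 mph × 0.44704 = 25.0342 m/s.
a = μg = 0.29 × 9.8 = 2.842 m/s².
Reaction distance = v·t_r = 25.0342 × 2 = 50.068 m.
Braking distance = v²/(2a) = 25.0342² / (2 × 2.842) = 626.711 / 5.684 = 110.259 m.
Total = 50.068 + 110.259 = 160.327 m.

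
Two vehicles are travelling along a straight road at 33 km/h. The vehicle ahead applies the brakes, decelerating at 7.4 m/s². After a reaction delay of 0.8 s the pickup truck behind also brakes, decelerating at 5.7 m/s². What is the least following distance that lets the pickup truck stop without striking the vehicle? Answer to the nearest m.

33 km/h ÷ 3.6 = 9.1667 m/s.
Leader travels v²/(2a_L) = 84.028 / 14.800 = 5.678 m before stopping.
Follower covers v·t_r = 9.1667 × 0.8 = 7.333 m while reacting, then v²/(2a_F) = 84.028 / 11.400 = 7.371 m while braking, for a total of 7.333 + 7.371 = 14.704 m.
Since a_F ≤ a_L and the follower starts braking later, the follower is never slower than the leader, so the closest approach is when both have stopped.
Minimum gap = 14.704 − 5.678 = 9.026 m.

Minimum gap ≈ 9 m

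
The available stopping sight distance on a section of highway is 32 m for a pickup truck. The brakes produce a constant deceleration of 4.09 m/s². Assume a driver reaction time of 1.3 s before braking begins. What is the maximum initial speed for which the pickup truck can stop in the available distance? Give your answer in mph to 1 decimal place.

Maximum speed ≈ 26.2 mph

Stopping distance: v·t_r + v²/(2a) = 32 with t_r = 1.3 s and a = 4.090 m/s².
So v² + 10.634 v − 261.76 = 0.
Positive root: v = −a·t_r + √((a·t_r)² + 2a·d) = −5.317 + √(28.270 + 261.76) = 11.7133 m/s.
11.7133 m/s ÷ 0.44704 = 26.202 mph.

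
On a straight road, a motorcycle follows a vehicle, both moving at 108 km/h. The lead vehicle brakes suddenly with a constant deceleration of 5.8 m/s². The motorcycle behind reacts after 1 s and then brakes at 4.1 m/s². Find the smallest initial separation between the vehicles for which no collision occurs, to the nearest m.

108 km/h ÷ 3.6 = 30.0000 m/s.
Leader travels v²/(2a_L) = 900.000 / 11.600 = 77.586 m before stopping.
Follower covers v·t_r = 30.0000 × 1 = 30.000 m while reacting, then v²/(2a_F) = 900.000 / 8.200 = 109.756 m while braking, for a total of 30.000 + 109.756 = 139.756 m.
Since a_F ≤ a_L and the follower starts braking later, the follower is never slower than the leader, so the closest approach is when both have stopped.
Minimum gap = 139.756 − 77.586 = 62.170 m.

Minimum gap ≈ 62 m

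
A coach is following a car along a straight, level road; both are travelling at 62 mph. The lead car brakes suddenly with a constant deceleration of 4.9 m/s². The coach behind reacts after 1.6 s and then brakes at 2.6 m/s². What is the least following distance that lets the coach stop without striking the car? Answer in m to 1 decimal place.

Minimum gap ≈ 113.7 m

62 mph × 0.44704 = 27.7165 m/s.
Leader travels v²/(2a_L) = 768.204 / 9.800 = 78.388 m before stopping.
Follower covers v·t_r = 27.7165 × 1.6 = 44.346 m while reacting, then v²/(2a_F) = 768.204 / 5.200 = 147.732 m while braking, for a total of 44.346 + 147.732 = 192.078 m.
Since a_F ≤ a_L and the follower starts braking later, the follower is never slower than the leader, so the closest approach is when both have stopped.
Minimum gap = 192.078 − 78.388 = 113.690 m.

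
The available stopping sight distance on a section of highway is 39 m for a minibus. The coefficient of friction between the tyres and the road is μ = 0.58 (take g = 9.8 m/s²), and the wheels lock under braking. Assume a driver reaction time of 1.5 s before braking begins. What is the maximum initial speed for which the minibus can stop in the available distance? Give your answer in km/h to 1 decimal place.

a = μg = 0.58 × 9.8 = 5.684 m/s².
Stopping distance: v·t_r + v²/(2a) = 39 with t_r = 1.5 s and a = 5.684 m/s².
So v² + 17.052 v − 443.35 = 0.
Positive root: v = −a·t_r + √((a·t_r)² + 2a·d) = −8.526 + √(72.693 + 443.35) = 14.1906 m/s.
14.1906 m/s × 3.6 = 51.086 km/h.

Maximum speed ≈ 51.1 km/h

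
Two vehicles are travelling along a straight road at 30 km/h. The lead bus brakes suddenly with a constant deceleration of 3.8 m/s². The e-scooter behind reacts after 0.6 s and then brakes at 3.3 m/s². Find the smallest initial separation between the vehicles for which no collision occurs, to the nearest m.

30 km/h ÷ 3.6 = 8.3333 m/s.
Leader travels v²/(2a_L) = 69.444 / 7.600 = 9.137 m before stopping.
Follower covers v·t_r = 8.3333 × 0.6 = 5.000 m while reacting, then v²/(2a_F) = 69.444 / 6.600 = 10.522 m while braking, for a total of 5.000 + 10.522 = 15.522 m.
Since a_F ≤ a_L and the follower starts braking later, the follower is never slower than the leader, so the closest approach is when both have stopped.
Minimum gap = 15.522 − 9.137 = 6.385 m.

Minimum gap ≈ 6 m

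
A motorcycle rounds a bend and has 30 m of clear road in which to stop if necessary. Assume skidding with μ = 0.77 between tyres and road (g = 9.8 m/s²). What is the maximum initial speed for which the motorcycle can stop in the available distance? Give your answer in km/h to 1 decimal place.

Maximum speed ≈ 76.6 km/h

a = μg = 0.77 × 9.8 = 7.546 m/s².
v²/(2a) = d ⇒ v = √(2 × 7.546 × 30) = √452.76 = 21.2782 m/s.
21.2782 m/s × 3.6 = 76.602 km/h.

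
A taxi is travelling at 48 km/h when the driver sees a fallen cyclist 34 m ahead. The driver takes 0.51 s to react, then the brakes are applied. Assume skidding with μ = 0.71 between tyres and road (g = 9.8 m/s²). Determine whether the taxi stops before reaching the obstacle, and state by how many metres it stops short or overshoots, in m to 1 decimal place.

48 km/h ÷ 3.6 = 13.3333 m/s.
a = μg = 0.71 × 9.8 = 6.958 m/s².
Reaction distance = 13.3333 × 0.51 = 6.800 m.
Braking distance = v²/(2a) = 177.777 / 13.916 = 12.775 m.
Total stopping distance = 6.800 + 12.775 = 19.575 m, vs 34 m available — it stops with 34 − 19.575 = 14.425 m to spare.

Yes — it stops 14.4 m short of the obstacle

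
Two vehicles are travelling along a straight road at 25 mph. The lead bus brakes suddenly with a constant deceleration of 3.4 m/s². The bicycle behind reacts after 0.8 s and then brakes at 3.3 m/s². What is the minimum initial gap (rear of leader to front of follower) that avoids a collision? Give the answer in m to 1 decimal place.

25 mph × 0.44704 = 11.1760 m/s.
Leader travels v²/(2a_L) = 124.903 / 6.800 = 18.368 m before stopping.
Follower covers v·t_r = 11.1760 × 0.8 = 8.941 m while reacting, then v²/(2a_F) = 124.903 / 6.600 = 18.925 m while braking, for a total of 8.941 + 18.925 = 27.866 m.
Since a_F ≤ a_L and the follower starts braking later, the follower is never slower than the leader, so the closest approach is when both have stopped.
Minimum gap = 27.866 − 18.368 = 9.498 m.

Minimum gap ≈ 9.5 m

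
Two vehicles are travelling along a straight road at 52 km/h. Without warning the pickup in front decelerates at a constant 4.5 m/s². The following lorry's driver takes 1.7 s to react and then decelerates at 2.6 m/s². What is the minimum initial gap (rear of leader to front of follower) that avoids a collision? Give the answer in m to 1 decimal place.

52 km/h ÷ 3.6 = 14.4444 m/s.
Leader travels v²/(2a_L) = 208.641 / 9.000 = 23.182 m before stopping.
Follower covers v·t_r = 14.4444 × 1.7 = 24.555 m while reacting, then v²/(2a_F) = 208.641 / 5.200 = 40.123 m while braking, for a total of 24.555 + 40.123 = 64.678 m.
Since a_F ≤ a_L and the follower starts braking later, the follower is never slower than the leader, so the closest approach is when both have stopped.
Minimum gap = 64.678 − 23.182 = 41.496 m.

Minimum gap ≈ 41.5 m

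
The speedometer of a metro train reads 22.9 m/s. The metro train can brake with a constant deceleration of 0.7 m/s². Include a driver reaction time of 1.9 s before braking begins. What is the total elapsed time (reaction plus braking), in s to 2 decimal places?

Braking time = v/a = 22.9000 / 0.700 = 32.714 s.
Total = 1.9 + 32.714 = 34.614 s.

Total time ≈ 34.61 s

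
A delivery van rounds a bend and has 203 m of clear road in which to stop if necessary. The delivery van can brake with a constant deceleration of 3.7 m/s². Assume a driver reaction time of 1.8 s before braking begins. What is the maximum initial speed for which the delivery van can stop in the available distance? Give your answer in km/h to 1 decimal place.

Maximum speed ≈ 117.6 km/h

Stopping distance: v·t_r + v²/(2a) = 203 with t_r = 1.8 s and a = 3.700 m/s².
So v² + 13.320 v − 1502.20 = 0.
Positive root: v = −a·t_r + √((a·t_r)² + 2a·d) = −6.660 + √(44.356 + 1502.20) = 32.6663 m/s.
32.6663 m/s × 3.6 = 117.599 km/h.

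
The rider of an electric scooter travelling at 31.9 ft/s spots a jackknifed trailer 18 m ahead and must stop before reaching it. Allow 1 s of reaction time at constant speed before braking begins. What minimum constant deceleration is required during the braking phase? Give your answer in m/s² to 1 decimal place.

Required deceleration ≈ 5.7 m/s²

31.9 ft/s × 0.3048 = 9.7231 m/s.
Distance covered during reaction = 9.7231 × 1 = 9.723 m.
Distance available for braking: 18 − 9.723 = 8.277 m.
v² = 2a·d ⇒ a = v²/(2d) = 9.7231² / (2 × 8.277) = 94.539 / 16.554 = 5.7109 m/s².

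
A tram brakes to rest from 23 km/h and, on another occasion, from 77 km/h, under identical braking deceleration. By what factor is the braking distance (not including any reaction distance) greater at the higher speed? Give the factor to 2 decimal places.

Factor ≈ 11.21

Braking distance d = v²/(2a), so with a fixed, d ∝ v².
Factor = (77/23)² = 3.3478² = 11.2078.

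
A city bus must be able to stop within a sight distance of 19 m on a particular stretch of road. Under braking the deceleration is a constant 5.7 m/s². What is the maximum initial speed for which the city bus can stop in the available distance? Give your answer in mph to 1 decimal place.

Maximum speed ≈ 32.9 mph

v²/(2a) = d ⇒ v = √(2 × 5.700 × 19) = √216.60 = 14.7173 m/s.
14.7173 m/s ÷ 0.44704 = 32.922 mph.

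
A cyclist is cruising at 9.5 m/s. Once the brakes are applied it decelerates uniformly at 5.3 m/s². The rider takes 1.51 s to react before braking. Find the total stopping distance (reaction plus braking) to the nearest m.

Total stopping distance ≈ 23 m

Reaction distance = v·t_r = 9.5000 × 1.51 = 14.345 m.
Braking distance = v²/(2a) = 9.5000² / (2 × 5.300) = 90.250 / 10.600 = 8.514 m.
Total = 14.345 + 8.514 = 22.859 m.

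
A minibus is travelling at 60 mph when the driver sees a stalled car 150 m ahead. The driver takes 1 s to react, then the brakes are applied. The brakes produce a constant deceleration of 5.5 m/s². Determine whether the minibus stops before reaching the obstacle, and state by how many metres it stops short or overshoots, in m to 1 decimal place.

60 mph × 0.44704 = 26.8224 m/s.
Reaction distance = 26.8224 × 1 = 26.822 m.
Braking distance = v²/(2a) = 719.441 / 11.000 = 65.404 m.
Total stopping distance = 26.822 + 65.404 = 92.226 m, vs 150 m available — it stops with 150 − 92.226 = 57.774 m to spare.

Yes — it stops 57.8 m short of the obstacle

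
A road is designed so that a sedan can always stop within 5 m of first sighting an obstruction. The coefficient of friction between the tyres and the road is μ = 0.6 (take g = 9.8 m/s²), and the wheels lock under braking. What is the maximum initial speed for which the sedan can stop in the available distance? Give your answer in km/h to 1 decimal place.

a = μg = 0.6 × 9.8 = 5.880 m/s².
v²/(2a) = d ⇒ v = √(2 × 5.880 × 5) = √58.80 = 7.6681 m/s.
7.6681 m/s × 3.6 = 27.605 km/h.

Maximum speed ≈ 27.6 km/h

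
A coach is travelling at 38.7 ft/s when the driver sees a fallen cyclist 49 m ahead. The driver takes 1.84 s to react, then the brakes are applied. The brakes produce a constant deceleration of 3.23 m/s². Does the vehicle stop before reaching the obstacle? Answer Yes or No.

Yes

38.7 ft/s × 0.3048 = 11.7958 m/s.
Reaction distance = 11.7958 × 1.84 = 21.704 m.
Braking distance = v²/(2a) = 139.141 / 6.460 = 21.539 m.
Total stopping distance = 21.704 + 21.539 = 43.243 m, vs 49 m available — it stops with 49 − 43.243 = 5.757 m to spare.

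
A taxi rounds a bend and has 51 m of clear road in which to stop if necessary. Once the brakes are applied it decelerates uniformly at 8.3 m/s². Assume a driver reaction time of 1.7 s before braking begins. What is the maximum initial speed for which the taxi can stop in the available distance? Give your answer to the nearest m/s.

Maximum speed ≈ 18 m/s

Stopping distance: v·t_r + v²/(2a) = 51 with t_r = 1.7 s and a = 8.300 m/s².
So v² + 28.220 v − 846.60 = 0.
Positive root: v = −a·t_r + √((a·t_r)² + 2a·d) = −14.110 + √(199.092 + 846.60) = 18.2272 m/s.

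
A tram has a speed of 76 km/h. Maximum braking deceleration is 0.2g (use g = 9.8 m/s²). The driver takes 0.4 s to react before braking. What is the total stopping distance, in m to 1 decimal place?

76 km/h ÷ 3.6 = 21.1111 m/s.
a = 0.2 × 9.8 = 1.960 m/s².
Reaction distance = v·t_r = 21.1111 × 0.4 = 8.444 m.
Braking distance = v²/(2a) = 21.1111² / (2 × 1.960) = 445.679 / 3.920 = 113.694 m.
Total = 8.444 + 113.694 = 122.138 m.

Total stopping distance ≈ 122.1 m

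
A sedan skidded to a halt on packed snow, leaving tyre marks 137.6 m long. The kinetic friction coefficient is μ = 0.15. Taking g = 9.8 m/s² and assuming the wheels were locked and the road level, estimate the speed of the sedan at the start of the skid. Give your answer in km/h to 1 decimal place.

Initial speed ≈ 72.4 km/h

Deceleration a = μg = 0.15 × 9.8 = 1.470 m/s².
v = √(2a·d) = √(2 × 1.470 × 137.6) = √404.544 = 20.1133 m/s.
= 20.1133 × 3.6 = 72.408 km/h.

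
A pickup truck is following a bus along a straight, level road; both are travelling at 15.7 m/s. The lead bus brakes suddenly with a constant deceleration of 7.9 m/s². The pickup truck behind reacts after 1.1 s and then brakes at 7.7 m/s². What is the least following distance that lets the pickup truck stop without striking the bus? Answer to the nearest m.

Leader travels v²/(2a_L) = 246.490 / 15.800 = 15.601 m before stopping.
Follower covers v·t_r = 15.7000 × 1.1 = 17.270 m while reacting, then v²/(2a_F) = 246.490 / 15.400 = 16.006 m while braking, for a total of 17.270 + 16.006 = 33.276 m.
Since a_F ≤ a_L and the follower starts braking later, the follower is never slower than the leader, so the closest approach is when both have stopped.
Minimum gap = 33.276 − 15.601 = 17.675 m.

Minimum gap ≈ 18 m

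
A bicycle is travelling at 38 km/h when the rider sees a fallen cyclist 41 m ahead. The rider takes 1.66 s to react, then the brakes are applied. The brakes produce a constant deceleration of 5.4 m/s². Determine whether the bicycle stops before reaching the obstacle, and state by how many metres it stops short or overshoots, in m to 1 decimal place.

Yes — it stops 13.2 m short of the obstacle

38 km/h ÷ 3.6 = 10.5556 m/s.
Reaction distance = 10.5556 × 1.66 = 17.522 m.
Braking distance = v²/(2a) = 111.421 / 10.800 = 10.317 m.
Total stopping distance = 17.522 + 10.317 = 27.839 m, vs 41 m available — it stops with 41 − 27.839 = 13.161 m to spare.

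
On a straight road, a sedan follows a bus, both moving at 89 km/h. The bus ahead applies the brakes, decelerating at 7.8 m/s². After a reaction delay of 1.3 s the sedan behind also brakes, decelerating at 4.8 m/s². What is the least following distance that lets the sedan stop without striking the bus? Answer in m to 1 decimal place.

Minimum gap ≈ 56.6 m

89 km/h ÷ 3.6 = 24.7222 m/s.
Leader travels v²/(2a_L) = 611.187 / 15.600 = 39.179 m before stopping.
Follower covers v·t_r = 24.7222 × 1.3 = 32.139 m while reacting, then v²/(2a_F) = 611.187 / 9.600 = 63.665 m while braking, for a total of 32.139 + 63.665 = 95.804 m.
Since a_F ≤ a_L and the follower starts braking later, the follower is never slower than the leader, so the closest approach is when both have stopped.
Minimum gap = 95.804 − 39.179 = 56.625 m.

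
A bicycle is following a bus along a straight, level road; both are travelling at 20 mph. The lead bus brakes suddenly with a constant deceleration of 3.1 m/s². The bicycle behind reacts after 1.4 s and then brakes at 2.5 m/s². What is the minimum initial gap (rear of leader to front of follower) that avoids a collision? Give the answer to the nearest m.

Minimum gap ≈ 16 m

20 mph × 0.44704 = 8.9408 m/s.
Leader travels v²/(2a_L) = 79.938 / 6.200 = 12.893 m before stopping.
Follower covers v·t_r = 8.9408 × 1.4 = 12.517 m while reacting, then v²/(2a_F) = 79.938 / 5.000 = 15.988 m while braking, for a total of 12.517 + 15.988 = 28.505 m.
Since a_F ≤ a_L and the follower starts braking later, the follower is never slower than the leader, so the closest approach is when both have stopped.
Minimum gap = 28.505 − 12.893 = 15.612 m.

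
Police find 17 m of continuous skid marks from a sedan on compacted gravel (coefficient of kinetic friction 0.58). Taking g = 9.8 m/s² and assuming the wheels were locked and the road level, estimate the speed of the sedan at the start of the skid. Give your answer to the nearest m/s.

Initial speed ≈ 14 m/s

Deceleration a = μg = 0.58 × 9.8 = 5.684 m/s².
v = √(2a·d) = √(2 × 5.684 × 17) = √193.256 = 13.9017 m/s.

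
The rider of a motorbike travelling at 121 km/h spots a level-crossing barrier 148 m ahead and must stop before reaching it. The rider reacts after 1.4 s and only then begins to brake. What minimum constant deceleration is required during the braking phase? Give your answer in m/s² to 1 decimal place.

121 km/h ÷ 3.6 = 33.6111 m/s.
Distance covered during reaction = 33.6111 × 1.4 = 47.056 m.
Distance available for braking: 148 − 47.056 = 100.944 m.
v² = 2a·d ⇒ a = v²/(2d) = 33.6111² / (2 × 100.944) = 1129.706 / 201.888 = 5.5957 m/s².

Required deceleration ≈ 5.6 m/s²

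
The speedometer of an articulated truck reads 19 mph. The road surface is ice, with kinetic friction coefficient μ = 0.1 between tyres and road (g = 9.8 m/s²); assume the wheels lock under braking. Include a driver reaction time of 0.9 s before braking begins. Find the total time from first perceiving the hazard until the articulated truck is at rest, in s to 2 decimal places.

19 mph × 0.44704 = 8.4938 m/s.
a = μg = 0.1 × 9.8 = 0.980 m/s².
Braking time = v/a = 8.4938 / 0.980 = 8.667 s.
Total = 0.9 + 8.667 = 9.567 s.

Total time ≈ 9.57 s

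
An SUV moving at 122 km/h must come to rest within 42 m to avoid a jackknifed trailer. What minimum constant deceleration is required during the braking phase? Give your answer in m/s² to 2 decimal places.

Required deceleration ≈ 13.67 m/s²

122 km/h ÷ 3.6 = 33.8889 m/s.
v² = 2a·d ⇒ a = v²/(2d) = 33.8889² / (2 × 42.000) = 1148.458 / 84.000 = 13.6721 m/s².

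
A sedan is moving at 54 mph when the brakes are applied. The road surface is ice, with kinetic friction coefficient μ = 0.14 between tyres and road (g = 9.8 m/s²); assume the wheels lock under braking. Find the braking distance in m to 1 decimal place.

Braking distance ≈ 212.4 m

54 mph × 0.44704 = 24.1402 m/s.
a = μg = 0.14 × 9.8 = 1.372 m/s².
Braking distance = v²/(2a) = 24.1402² / (2 × 1.372) = 582.749 / 2.744 = 212.372 m.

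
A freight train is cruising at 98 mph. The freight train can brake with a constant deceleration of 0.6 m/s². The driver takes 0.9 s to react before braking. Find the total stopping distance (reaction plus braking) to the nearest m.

98 mph × 0.44704 = 43.8099 m/s.
Reaction distance = v·t_r = 43.8099 × 0.9 = 39.429 m.
Braking distance = v²/(2a) = 43.8099² / (2 × 0.600) = 1919.307 / 1.200 = 1599.423 m.
Total = 39.429 + 1599.423 = 1638.852 m.

Total stopping distance ≈ 1639 m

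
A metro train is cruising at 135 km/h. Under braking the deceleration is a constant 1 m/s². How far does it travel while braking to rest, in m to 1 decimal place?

Braking distance ≈ 703.1 m

135 km/h ÷ 3.6 = 37.5000 m/s.
Braking distance = v²/(2a) = 37.5000² / (2 × 1.000) = 1406.250 / 2.000 = 703.125 m.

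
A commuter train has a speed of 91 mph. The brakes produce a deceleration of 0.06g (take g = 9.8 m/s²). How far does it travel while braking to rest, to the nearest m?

Braking distance ≈ 1407 m

91 mph × 0.44704 = 40.6806 m/s.
a = 0.06 × 9.8 = 0.588 m/s².
Braking distance = v²/(2a) = 40.6806² / (2 × 0.588) = 1654.911 / 1.176 = 1407.237 m.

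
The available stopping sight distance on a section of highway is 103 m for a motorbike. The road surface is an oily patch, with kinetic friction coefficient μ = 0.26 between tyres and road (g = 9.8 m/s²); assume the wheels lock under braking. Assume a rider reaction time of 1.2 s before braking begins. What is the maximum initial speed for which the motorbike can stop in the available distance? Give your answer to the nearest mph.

a = μg = 0.26 × 9.8 = 2.548 m/s².
Stopping distance: v·t_r + v²/(2a) = 103 with t_r = 1.2 s and a = 2.548 m/s².
So v² + 6.115 v − 524.89 = 0.
Positive root: v = −a·t_r + √((a·t_r)² + 2a·d) = −3.058 + √(9.351 + 524.89) = 20.0557 m/s.
20.0557 m/s ÷ 0.44704 = 44.863 mph.

Maximum speed ≈ 45 mph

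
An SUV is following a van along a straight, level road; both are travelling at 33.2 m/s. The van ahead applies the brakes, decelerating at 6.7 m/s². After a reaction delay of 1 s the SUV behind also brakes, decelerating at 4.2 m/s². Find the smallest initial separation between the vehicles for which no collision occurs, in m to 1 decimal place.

Minimum gap ≈ 82.2 m

Leader travels v²/(2a_L) = 1102.240 / 13.400 = 82.257 m before stopping.
Follower covers v·t_r = 33.2000 × 1 = 33.200 m while reacting, then v²/(2a_F) = 1102.240 / 8.400 = 131.219 m while braking, for a total of 33.200 + 131.219 = 164.419 m.
Since a_F ≤ a_L and the follower starts braking later, the follower is never slower than the leader, so the closest approach is when both have stopped.
Minimum gap = 164.419 − 82.257 = 82.162 m.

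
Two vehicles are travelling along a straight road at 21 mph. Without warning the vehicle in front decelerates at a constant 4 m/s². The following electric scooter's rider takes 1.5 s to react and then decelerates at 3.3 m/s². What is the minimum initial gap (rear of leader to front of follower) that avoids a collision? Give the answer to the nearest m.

Minimum gap ≈ 16 m

21 mph × 0.44704 = 9.3878 m/s.
Leader travels v²/(2a_L) = 88.131 / 8.000 = 11.016 m before stopping.
Follower covers v·t_r = 9.3878 × 1.5 = 14.082 m while reacting, then v²/(2a_F) = 88.131 / 6.600 = 13.353 m while braking, for a total of 14.082 + 13.353 = 27.435 m.
Since a_F ≤ a_L and the follower starts braking later, the follower is never slower than the leader, so the closest approach is when both have stopped.
Minimum gap = 27.435 − 11.016 = 16.419 m.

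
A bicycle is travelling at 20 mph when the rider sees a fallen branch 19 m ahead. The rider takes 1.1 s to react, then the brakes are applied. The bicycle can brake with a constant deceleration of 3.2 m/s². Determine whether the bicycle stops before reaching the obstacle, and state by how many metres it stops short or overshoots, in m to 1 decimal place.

20 mph × 0.44704 = 8.9408 m/s.
Reaction distance = 8.9408 × 1.1 = 9.835 m.
Braking distance = v²/(2a) = 79.938 / 6.400 = 12.490 m.
Total stopping distance = 9.835 + 12.490 = 22.325 m, vs 19 m available — it cannot stop in time and overshoots by 22.325 − 19 = 3.325 m.

No — it overshoots by 3.3 m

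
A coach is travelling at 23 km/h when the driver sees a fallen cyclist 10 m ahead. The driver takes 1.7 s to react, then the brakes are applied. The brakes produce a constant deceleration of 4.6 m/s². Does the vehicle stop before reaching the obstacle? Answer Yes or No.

No

23 km/h ÷ 3.6 = 6.3889 m/s.
Reaction distance = 6.3889 × 1.7 = 10.861 m.
Braking distance = v²/(2a) = 40.818 / 9.200 = 4.437 m.
Total stopping distance = 10.861 + 4.437 = 15.298 m, vs 10 m available — it cannot stop in time and overshoots by 15.298 − 10 = 5.298 m.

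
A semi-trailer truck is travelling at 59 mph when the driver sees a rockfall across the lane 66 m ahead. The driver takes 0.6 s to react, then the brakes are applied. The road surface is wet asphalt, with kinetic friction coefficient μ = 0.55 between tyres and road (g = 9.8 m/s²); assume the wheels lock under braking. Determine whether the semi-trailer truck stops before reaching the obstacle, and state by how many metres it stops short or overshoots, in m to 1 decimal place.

59 mph × 0.44704 = 26.3754 m/s.
a = μg = 0.55 × 9.8 = 5.390 m/s².
Reaction distance = 26.3754 × 0.6 = 15.825 m.
Braking distance = v²/(2a) = 695.662 / 10.780 = 64.533 m.
Total stopping distance = 15.825 + 64.533 = 80.358 m, vs 66 m available — it cannot stop in time and overshoots by 80.358 − 66 = 14.358 m.

No — it overshoots by 14.4 m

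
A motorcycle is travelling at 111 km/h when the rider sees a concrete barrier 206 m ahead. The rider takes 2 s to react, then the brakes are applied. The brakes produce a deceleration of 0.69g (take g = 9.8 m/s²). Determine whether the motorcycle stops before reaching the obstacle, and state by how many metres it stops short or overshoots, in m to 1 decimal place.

111 km/h ÷ 3.6 = 30.8333 m/s.
a = 0.69 × 9.8 = 6.762 m/s².
Reaction distance = 30.8333 × 2 = 61.667 m.
Braking distance = v²/(2a) = 950.692 / 13.524 = 70.297 m.
Total stopping distance = 61.667 + 70.297 = 131.964 m, vs 206 m available — it stops with 206 − 131.964 = 74.036 m to spare.

Yes — it stops 74.0 m short of the obstacle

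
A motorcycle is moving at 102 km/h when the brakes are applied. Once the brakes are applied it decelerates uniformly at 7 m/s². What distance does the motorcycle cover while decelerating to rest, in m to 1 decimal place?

102 km/h ÷ 3.6 = 28.3333 m/s.
Braking distance = v²/(2a) = 28.3333² / (2 × 7.000) = 802.776 / 14.000 = 57.341 m.

Braking distance ≈ 57.3 m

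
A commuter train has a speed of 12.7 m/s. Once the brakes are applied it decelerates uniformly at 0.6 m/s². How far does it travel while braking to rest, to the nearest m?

Braking distance ≈ 134 m

Braking distance = v²/(2a) = 12.7000² / (2 × 0.600) = 161.290 / 1.200 = 134.408 m.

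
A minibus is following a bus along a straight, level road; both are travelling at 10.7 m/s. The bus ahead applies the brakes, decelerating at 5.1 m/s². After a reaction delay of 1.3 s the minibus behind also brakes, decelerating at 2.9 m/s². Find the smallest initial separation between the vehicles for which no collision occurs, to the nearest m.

Minimum gap ≈ 22 m

Leader travels v²/(2a_L) = 114.490 / 10.200 = 11.225 m before stopping.
Follower covers v·t_r = 10.7000 × 1.3 = 13.910 m while reacting, then v²/(2a_F) = 114.490 / 5.800 = 19.740 m while braking, for a total of 13.910 + 19.740 = 33.650 m.
Since a_F ≤ a_L and the follower starts braking later, the follower is never slower than the leader, so the closest approach is when both have stopped.
Minimum gap = 33.650 − 11.225 = 22.425 m.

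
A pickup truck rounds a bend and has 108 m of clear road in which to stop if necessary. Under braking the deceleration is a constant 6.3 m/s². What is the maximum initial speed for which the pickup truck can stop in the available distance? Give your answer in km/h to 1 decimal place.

Maximum speed ≈ 132.8 km/h

v²/(2a) = d ⇒ v = √(2 × 6.300 × 108) = √1360.80 = 36.8890 m/s.
36.8890 m/s × 3.6 = 132.800 km/h.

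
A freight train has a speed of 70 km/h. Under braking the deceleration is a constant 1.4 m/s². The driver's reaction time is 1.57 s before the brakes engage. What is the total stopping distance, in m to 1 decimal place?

Total stopping distance ≈ 165.6 m

70 km/h ÷ 3.6 = 19.4444 m/s.
Reaction distance = v·t_r = 19.4444 × 1.57 = 30.528 m.
Braking distance = v²/(2a) = 19.4444² / (2 × 1.400) = 378.085 / 2.800 = 135.030 m.
Total = 30.528 + 135.030 = 165.558 m.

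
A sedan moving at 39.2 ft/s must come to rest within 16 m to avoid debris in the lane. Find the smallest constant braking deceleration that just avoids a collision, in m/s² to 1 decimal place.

39.2 ft/s × 0.3048 = 11.9482 m/s.
v² = 2a·d ⇒ a = v²/(2d) = 11.9482² / (2 × 16.000) = 142.759 / 32.000 = 4.4612 m/s².

Required deceleration ≈ 4.5 m/s²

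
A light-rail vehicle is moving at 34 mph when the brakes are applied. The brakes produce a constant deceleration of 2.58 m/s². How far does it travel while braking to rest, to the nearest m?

Braking distance ≈ 45 m

34 mph × 0.44704 = 15.1994 m/s.
Braking distance = v²/(2a) = 15.1994² / (2 × 2.580) = 231.022 / 5.160 = 44.772 m.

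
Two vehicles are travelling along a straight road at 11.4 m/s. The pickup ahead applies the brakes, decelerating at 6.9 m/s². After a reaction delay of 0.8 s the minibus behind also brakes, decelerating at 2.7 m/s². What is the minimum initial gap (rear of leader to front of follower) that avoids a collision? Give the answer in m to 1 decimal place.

Leader travels v²/(2a_L) = 129.960 / 13.800 = 9.417 m before stopping.
Follower covers v·t_r = 11.4000 × 0.8 = 9.120 m while reacting, then v²/(2a_F) = 129.960 / 5.400 = 24.067 m while braking, for a total of 9.120 + 24.067 = 33.187 m.
Since a_F ≤ a_L and the follower starts braking later, the follower is never slower than the leader, so the closest approach is when both have stopped.
Minimum gap = 33.187 − 9.417 = 23.770 m.

Minimum gap ≈ 23.8 m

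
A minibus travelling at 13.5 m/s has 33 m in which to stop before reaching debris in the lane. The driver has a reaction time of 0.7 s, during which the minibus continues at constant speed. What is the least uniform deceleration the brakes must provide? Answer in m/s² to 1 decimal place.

Required deceleration ≈ 3.9 m/s²

Distance covered during reaction = 13.5000 × 0.7 = 9.450 m.
Distance available for braking: 33 − 9.450 = 23.550 m.
v² = 2a·d ⇒ a = v²/(2d) = 13.5000² / (2 × 23.550) = 182.250 / 47.100 = 3.8694 m/s².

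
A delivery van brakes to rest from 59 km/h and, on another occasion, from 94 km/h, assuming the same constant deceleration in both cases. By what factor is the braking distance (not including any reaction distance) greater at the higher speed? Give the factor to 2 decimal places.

Factor ≈ 2.54

Braking distance d = v²/(2a), so with a fixed, d ∝ v².
Factor = (94/59)² = 1.5932² = 2.5383.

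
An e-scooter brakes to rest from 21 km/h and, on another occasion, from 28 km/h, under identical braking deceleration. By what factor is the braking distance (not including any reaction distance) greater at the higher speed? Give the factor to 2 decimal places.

Braking distance d = v²/(2a), so with a fixed, d ∝ v².
Factor = (28/21)² = 1.3333² = 1.7777.

Factor ≈ 1.78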